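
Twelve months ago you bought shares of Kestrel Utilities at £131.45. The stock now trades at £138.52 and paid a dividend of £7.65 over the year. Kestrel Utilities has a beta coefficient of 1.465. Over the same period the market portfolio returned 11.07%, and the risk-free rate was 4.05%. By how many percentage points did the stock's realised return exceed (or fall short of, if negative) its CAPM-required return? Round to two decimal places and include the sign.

Realised HPR = (P1 + D1 − P0) / P0 = (138.52 + 7.65 − 131.45) / 131.45 = 14.72 / 131.45 = 11.1982%
MRP = 11.07% − 4.05% = 7.02%
CAPM required = R_f + β·MRP = 4.05% + 1.465 × 7.02% = 14.33430%
α = realised − required = 11.1982% − 14.33430% = -3.14%

-3.14%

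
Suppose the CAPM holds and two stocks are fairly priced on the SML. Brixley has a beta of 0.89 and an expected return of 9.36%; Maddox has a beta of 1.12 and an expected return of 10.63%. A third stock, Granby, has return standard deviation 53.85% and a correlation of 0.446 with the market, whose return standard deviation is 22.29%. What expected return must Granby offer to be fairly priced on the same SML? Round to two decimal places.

10.40%

MRP = (10.63% − 9.36%) / (1.12 − 0.89) = 5.5217%
R_f = 9.36% − 0.89 × 5.5217% = 4.4457%
β_Granby = ρ·σ_i/σ_m = 0.446 × 53.85 / 22.29 = 1.0775
E(R_Granby) = R_f + β × MRP = 4.4457% + 1.0775 × 5.5217% = 10.40%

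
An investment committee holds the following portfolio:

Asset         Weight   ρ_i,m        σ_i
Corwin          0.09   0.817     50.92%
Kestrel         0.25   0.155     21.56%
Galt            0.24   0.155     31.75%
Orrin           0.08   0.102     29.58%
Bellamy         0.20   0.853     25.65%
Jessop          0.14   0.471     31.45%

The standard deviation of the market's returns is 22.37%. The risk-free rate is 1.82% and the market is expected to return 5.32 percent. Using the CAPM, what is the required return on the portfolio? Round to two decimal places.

β_Corwin = 0.817 × 50.92% / 22.37% = 1.8597
β_Kestrel = 0.155 × 21.56% / 22.37% = 0.1494
β_Galt = 0.155 × 31.75% / 22.37% = 0.2200
β_Orrin = 0.102 × 29.58% / 22.37% = 0.1349
β_Bellamy = 0.853 × 25.65% / 22.37% = 0.9781
β_Jessop = 0.471 × 31.45% / 22.37% = 0.6622
β_P = Σ w_i β_i = 0.09×1.8597 + 0.25×0.1494 + 0.24×0.2200 + 0.08×0.1349 + 0.20×0.9781 + 0.14×0.6622 = 0.5566
MRP = 5.32% − 1.82% = 3.50%
E(R_P) = R_f + β_P × MRP = 1.82% + 0.5566 × 3.50% = 3.77%

3.77%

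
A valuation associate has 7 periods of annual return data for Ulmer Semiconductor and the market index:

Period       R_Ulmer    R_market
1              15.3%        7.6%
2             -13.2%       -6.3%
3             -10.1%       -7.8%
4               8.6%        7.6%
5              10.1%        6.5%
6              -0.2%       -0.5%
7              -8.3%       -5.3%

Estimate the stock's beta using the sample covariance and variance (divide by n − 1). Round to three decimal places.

1.582

Mean R_i = (15.3 − 13.2 − 10.1 + 8.6 + 10.1 − 0.2 − 8.3) / 7 = 0.3143%
Mean R_m = (7.6 − 6.3 − 7.8 + 7.6 + 6.5 − 0.5 − 5.3) / 7 = 0.2571%
Σ(R_i − R̄_i)(R_m − R̄_m) = 452.7543  ⇒  Cov = 452.7543 / 6 = 75.4591
Σ(R_m − R̄_m)² = 286.1771  ⇒  Var(R_m) = 286.1771 / 6 = 47.6962
β = Cov / Var(R_m) = 75.4591 / 47.6962 = 1.5821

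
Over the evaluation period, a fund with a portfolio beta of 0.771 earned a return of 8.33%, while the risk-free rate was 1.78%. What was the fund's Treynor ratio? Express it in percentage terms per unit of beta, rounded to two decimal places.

8.50%

Treynor = (R_P − R_f) / β_P = (8.33% − 1.78%) / 0.7710 = 6.55% / 0.7710 = 8.50%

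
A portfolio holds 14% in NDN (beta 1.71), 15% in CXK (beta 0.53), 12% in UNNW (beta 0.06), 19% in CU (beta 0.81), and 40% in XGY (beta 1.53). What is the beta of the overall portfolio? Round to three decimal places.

β_P = Σ w_i β_i = 0.14×1.71 + 0.15×0.53 + 0.12×0.06 + 0.19×0.81 + 0.40×1.53 = 1.0920

1.092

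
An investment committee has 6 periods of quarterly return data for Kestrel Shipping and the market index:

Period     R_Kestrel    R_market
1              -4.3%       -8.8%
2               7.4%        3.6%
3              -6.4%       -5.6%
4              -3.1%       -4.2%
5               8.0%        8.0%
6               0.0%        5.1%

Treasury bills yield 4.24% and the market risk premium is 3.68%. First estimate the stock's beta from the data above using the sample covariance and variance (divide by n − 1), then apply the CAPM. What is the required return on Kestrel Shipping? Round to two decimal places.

7.10%

Mean R_i = (-4.3 + 7.4 − 6.4 − 3.1 + 8.0 + 0.0) / 6 = 0.2667%
Mean R_m = (-8.8 + 3.6 − 5.6 − 4.2 + 8.0 + 5.1) / 6 = -0.3167%
Σ(R_i − R̄_i)(R_m − R̄_m) = 177.8467  ⇒  Cov = 177.8467 / 5 = 35.5693
Σ(R_m − R̄_m)² = 228.8083  ⇒  Var(R_m) = 228.8083 / 5 = 45.7617
β = Cov / Var(R_m) = 35.5693 / 45.7617 = 0.7773
E(R) = R_f + β × MRP = 4.24% + 0.7773 × 3.68% = 7.10%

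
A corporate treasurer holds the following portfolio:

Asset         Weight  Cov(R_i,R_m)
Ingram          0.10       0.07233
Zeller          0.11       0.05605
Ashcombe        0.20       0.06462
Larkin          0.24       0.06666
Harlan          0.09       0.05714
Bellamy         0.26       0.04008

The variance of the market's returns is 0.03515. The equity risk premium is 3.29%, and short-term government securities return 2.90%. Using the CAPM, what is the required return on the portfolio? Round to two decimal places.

β_Ingram = 0.07233 / 0.03515 = 2.0578
β_Zeller = 0.05605 / 0.03515 = 1.5946
β_Ashcombe = 0.06462 / 0.03515 = 1.8384
β_Larkin = 0.06666 / 0.03515 = 1.8964
β_Harlan = 0.05714 / 0.03515 = 1.6256
β_Bellamy = 0.04008 / 0.03515 = 1.1403
β_P = Σ w_i β_i = 0.10×2.0578 + 0.11×1.5946 + 0.20×1.8384 + 0.24×1.8964 + 0.09×1.6256 + 0.26×1.1403 = 1.6468
E(R_P) = R_f + β_P × MRP = 2.90% + 1.6468 × 3.29% = 8.32%

8.32%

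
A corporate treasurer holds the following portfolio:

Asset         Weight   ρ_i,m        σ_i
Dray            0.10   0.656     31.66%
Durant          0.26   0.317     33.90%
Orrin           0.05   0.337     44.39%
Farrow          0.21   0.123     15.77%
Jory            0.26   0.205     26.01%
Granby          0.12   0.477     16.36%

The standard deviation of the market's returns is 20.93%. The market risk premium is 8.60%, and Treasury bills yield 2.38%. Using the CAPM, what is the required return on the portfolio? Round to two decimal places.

5.81%

β_Dray = 0.656 × 31.66% / 20.93% = 0.9923
β_Durant = 0.317 × 33.90% / 20.93% = 0.5134
β_Orrin = 0.337 × 44.39% / 20.93% = 0.7147
β_Farrow = 0.123 × 15.77% / 20.93% = 0.0927
β_Jory = 0.205 × 26.01% / 20.93% = 0.2548
β_Granby = 0.477 × 16.36% / 20.93% = 0.3728
β_P = Σ w_i β_i = 0.10×0.9923 + 0.26×0.5134 + 0.05×0.7147 + 0.21×0.0927 + 0.26×0.2548 + 0.12×0.3728 = 0.3989
E(R_P) = R_f + β_P × MRP = 2.38% + 0.3989 × 8.60% = 5.81%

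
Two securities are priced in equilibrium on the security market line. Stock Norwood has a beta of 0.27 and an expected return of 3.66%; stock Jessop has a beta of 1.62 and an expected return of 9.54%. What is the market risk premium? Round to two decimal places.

Both satisfy E(R) = R_f + β·MRP, so the slope of the SML is
MRP = (9.54% − 3.66%) / (1.62 − 0.27) = 5.88% / 1.35 = 4.3556%

4.36%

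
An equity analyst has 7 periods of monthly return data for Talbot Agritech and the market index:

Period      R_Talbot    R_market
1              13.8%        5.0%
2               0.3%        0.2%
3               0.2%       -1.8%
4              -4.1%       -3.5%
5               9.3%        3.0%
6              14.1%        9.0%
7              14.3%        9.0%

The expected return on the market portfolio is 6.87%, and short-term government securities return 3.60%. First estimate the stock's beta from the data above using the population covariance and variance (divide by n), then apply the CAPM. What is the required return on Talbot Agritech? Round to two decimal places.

Mean R_i = (13.8 + 0.3 + 0.2 − 4.1 + 9.3 + 14.1 + 14.3) / 7 = 6.8429%
Mean R_m = (5.0 + 0.2 − 1.8 − 3.5 + 3.0 + 9.0 + 9.0) / 7 = 2.9857%
Σ(R_i − R̄_i)(R_m − R̄_m) = 223.5343  ⇒  Cov = 223.5343 / 7 = 31.9335
Σ(R_m − R̄_m)² = 149.1286  ⇒  Var(R_m) = 149.1286 / 7 = 21.3041
β = Cov / Var(R_m) = 31.9335 / 21.3041 = 1.4989
MRP = 6.87% − 3.60% = 3.27%
E(R) = R_f + β × MRP = 3.60% + 1.4989 × 3.27% = 8.50%

8.50%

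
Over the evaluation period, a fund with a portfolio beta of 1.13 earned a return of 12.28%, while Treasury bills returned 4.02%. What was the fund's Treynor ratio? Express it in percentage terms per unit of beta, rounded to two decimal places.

Treynor = (R_P − R_f) / β_P = (12.28% − 4.02%) / 1.1300 = 8.26% / 1.1300 = 7.31%

7.31%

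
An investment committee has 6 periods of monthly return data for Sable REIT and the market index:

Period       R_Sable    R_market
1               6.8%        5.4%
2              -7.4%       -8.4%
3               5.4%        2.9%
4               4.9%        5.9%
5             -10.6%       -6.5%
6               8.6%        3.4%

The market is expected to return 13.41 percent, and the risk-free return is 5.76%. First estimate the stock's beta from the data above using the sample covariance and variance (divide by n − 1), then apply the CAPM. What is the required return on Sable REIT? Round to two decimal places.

Mean R_i = (6.8 − 7.4 + 5.4 + 4.9 − 10.6 + 8.6) / 6 = 1.2833%
Mean R_m = (5.4 − 8.4 + 2.9 + 5.9 − 6.5 + 3.4) / 6 = 0.4500%
Σ(R_i − R̄_i)(R_m − R̄_m) = 238.1250  ⇒  Cov = 238.1250 / 5 = 47.6250
Σ(R_m − R̄_m)² = 195.5350  ⇒  Var(R_m) = 195.5350 / 5 = 39.1070
β = Cov / Var(R_m) = 47.6250 / 39.1070 = 1.2178
MRP = 13.41% − 5.76% = 7.65%
E(R) = R_f + β × MRP = 5.76% + 1.2178 × 7.65% = 15.08%

15.08%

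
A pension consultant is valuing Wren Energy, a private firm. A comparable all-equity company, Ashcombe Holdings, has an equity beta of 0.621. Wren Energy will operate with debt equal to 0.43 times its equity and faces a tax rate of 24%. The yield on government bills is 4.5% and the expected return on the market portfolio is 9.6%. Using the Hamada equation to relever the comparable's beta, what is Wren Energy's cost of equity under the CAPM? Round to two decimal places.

8.70%

β_L = β_U × [1 + (1 − t)(D/E)] = 0.621 × [1 + (1 − 0.24) × 0.43]
    = 0.621 × [1 + 0.76 × 0.43] = 0.621 × 1.3268 = 0.8239
MRP = 9.6% − 4.5% = 5.10%
E(R) = R_f + β_L × MRP = 4.5% + 0.8239 × 5.1% = 8.70%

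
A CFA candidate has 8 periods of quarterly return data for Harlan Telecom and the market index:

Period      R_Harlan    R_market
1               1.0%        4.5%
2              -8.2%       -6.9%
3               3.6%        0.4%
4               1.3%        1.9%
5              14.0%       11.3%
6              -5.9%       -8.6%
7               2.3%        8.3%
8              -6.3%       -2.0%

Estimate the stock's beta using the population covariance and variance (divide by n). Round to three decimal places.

0.903

Mean R_i = (1.0 − 8.2 + 3.6 + 1.3 + 14.0 − 5.9 + 2.3 − 6.3) / 8 = 0.2250%
Mean R_m = (4.5 − 6.9 + 0.4 + 1.9 + 11.3 − 8.6 + 8.3 − 2.0) / 8 = 1.1125%
Σ(R_i − R̄_i)(R_m − R̄_m) = 303.6175  ⇒  Cov = 303.6175 / 8 = 37.9522
Σ(R_m − R̄_m)² = 336.2688  ⇒  Var(R_m) = 336.2688 / 8 = 42.0336
β = Cov / Var(R_m) = 37.9522 / 42.0336 = 0.9029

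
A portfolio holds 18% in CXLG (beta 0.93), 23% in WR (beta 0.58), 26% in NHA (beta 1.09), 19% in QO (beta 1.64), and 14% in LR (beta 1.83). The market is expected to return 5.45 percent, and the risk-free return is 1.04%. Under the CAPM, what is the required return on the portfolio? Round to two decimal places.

6.12%

β_P = Σ w_i β_i = 0.18×0.93 + 0.23×0.58 + 0.26×1.09 + 0.19×1.64 + 0.14×1.83 = 1.1520
MRP = 5.45% − 1.04% = 4.41%
E(R_P) = R_f + β_P × MRP = 1.04% + 1.1520 × 4.41% = 6.12%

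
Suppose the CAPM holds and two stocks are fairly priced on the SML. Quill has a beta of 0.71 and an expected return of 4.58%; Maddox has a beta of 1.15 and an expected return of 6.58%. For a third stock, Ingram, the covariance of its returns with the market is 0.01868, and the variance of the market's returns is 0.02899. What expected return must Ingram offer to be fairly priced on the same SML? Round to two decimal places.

MRP = (6.58% − 4.58%) / (1.15 − 0.71) = 4.5455%
R_f = 4.58% − 0.71 × 4.5455% = 1.3527%
β_Ingram = Cov / Var(R_m) = 0.01868 / 0.02899 = 0.6444
E(R_Ingram) = R_f + β × MRP = 1.3527% + 0.6444 × 4.5455% = 4.28%

4.28%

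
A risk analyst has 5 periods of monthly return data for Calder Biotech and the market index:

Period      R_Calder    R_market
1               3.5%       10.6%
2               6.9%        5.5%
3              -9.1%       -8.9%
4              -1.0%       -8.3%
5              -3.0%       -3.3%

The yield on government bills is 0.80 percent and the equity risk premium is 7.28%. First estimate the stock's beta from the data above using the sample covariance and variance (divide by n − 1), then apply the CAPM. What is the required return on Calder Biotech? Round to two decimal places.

5.00%

Mean R_i = (3.5 + 6.9 − 9.1 − 1.0 − 3.0) / 5 = -0.5400%
Mean R_m = (10.6 + 5.5 − 8.9 − 8.3 − 3.3) / 5 = -0.8800%
Σ(R_i − R̄_i)(R_m − R̄_m) = 171.8640  ⇒  Cov = 171.8640 / 4 = 42.9660
Σ(R_m − R̄_m)² = 297.7280  ⇒  Var(R_m) = 297.7280 / 4 = 74.4320
β = Cov / Var(R_m) = 42.9660 / 74.4320 = 0.5773
E(R) = R_f + β × MRP = 0.80% + 0.5773 × 7.28% = 5.00%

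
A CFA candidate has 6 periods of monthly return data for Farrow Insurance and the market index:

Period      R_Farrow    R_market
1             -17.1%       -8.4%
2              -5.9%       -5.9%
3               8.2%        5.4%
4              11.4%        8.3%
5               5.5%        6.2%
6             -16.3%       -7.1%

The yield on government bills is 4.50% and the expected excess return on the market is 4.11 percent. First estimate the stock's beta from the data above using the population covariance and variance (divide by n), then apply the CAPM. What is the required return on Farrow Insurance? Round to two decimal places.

11.03%

Mean R_i = (-17.1 − 5.9 + 8.2 + 11.4 + 5.5 − 16.3) / 6 = -2.3667%
Mean R_m = (-8.4 − 5.9 + 5.4 + 8.3 + 6.2 − 7.1) / 6 = -0.2500%
Σ(R_i − R̄_i)(R_m − R̄_m) = 463.6300  ⇒  Cov = 463.6300 / 6 = 77.2717
Σ(R_m − R̄_m)² = 291.8950  ⇒  Var(R_m) = 291.8950 / 6 = 48.6492
β = Cov / Var(R_m) = 77.2717 / 48.6492 = 1.5883
E(R) = R_f + β × MRP = 4.50% + 1.5883 × 4.11% = 11.03%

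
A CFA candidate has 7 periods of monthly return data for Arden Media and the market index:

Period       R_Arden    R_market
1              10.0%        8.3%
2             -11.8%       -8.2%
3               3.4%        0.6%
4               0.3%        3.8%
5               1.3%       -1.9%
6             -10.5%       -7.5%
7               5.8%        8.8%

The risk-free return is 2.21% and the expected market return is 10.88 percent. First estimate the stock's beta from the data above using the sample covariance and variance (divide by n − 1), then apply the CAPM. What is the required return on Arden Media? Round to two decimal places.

Mean R_i = (10.0 − 11.8 + 3.4 + 0.3 + 1.3 − 10.5 + 5.8) / 7 = -0.2143%
Mean R_m = (8.3 − 8.2 + 0.6 + 3.8 − 1.9 − 7.5 + 8.8) / 7 = 0.5571%
Σ(R_i − R̄_i)(R_m − R̄_m) = 311.0957  ⇒  Cov = 311.0957 / 6 = 51.8493
Σ(R_m − R̄_m)² = 286.0571  ⇒  Var(R_m) = 286.0571 / 6 = 47.6762
β = Cov / Var(R_m) = 51.8493 / 47.6762 = 1.0875
MRP = 10.88% − 2.21% = 8.67%
E(R) = R_f + β × MRP = 2.21% + 1.0875 × 8.67% = 11.64%

11.64%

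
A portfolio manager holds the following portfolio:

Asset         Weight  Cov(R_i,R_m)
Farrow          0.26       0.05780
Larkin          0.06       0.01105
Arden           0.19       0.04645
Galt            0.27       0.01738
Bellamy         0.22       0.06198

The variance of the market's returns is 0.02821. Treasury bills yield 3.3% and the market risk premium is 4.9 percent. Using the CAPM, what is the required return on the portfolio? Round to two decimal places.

β_Farrow = 0.05780 / 0.02821 = 2.0489
β_Larkin = 0.01105 / 0.02821 = 0.3917
β_Arden = 0.04645 / 0.02821 = 1.6466
β_Galt = 0.01738 / 0.02821 = 0.6161
β_Bellamy = 0.06198 / 0.02821 = 2.1971
β_P = Σ w_i β_i = 0.26×2.0489 + 0.06×0.3917 + 0.19×1.6466 + 0.27×0.6161 + 0.22×2.1971 = 1.5188
E(R_P) = R_f + β_P × MRP = 3.3% + 1.5188 × 4.9% = 10.74%

10.74%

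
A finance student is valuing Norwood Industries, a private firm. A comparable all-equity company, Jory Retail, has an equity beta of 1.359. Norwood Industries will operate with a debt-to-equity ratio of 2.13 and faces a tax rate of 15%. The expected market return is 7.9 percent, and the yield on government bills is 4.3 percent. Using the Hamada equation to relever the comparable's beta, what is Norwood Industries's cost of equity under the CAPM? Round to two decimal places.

18.05%

β_L = β_U × [1 + (1 − t)(D/E)] = 1.359 × [1 + (1 − 0.15) × 2.13]
    = 1.359 × [1 + 0.85 × 2.13] = 1.359 × 2.8105 = 3.8195
MRP = 7.9% − 4.3% = 3.60%
E(R) = R_f + β_L × MRP = 4.3% + 3.8195 × 3.6% = 18.05%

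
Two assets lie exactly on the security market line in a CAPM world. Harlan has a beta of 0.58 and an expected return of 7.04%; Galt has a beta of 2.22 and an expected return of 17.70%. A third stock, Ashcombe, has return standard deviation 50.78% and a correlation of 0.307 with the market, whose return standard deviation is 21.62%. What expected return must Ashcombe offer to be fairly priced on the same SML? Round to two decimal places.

MRP = (17.70% − 7.04%) / (2.22 − 0.58) = 6.5000%
R_f = 7.04% − 0.58 × 6.5000% = 3.2700%
β_Ashcombe = ρ·σ_i/σ_m = 0.307 × 50.78 / 21.62 = 0.7211
E(R_Ashcombe) = R_f + β × MRP = 3.2700% + 0.7211 × 6.5000% = 7.96%

7.96%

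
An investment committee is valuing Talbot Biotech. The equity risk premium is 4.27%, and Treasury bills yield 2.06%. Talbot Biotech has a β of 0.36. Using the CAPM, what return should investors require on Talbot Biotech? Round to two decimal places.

3.60%

E(R) = R_f + β × MRP = 2.06% + 0.36 × 4.27% = 3.60%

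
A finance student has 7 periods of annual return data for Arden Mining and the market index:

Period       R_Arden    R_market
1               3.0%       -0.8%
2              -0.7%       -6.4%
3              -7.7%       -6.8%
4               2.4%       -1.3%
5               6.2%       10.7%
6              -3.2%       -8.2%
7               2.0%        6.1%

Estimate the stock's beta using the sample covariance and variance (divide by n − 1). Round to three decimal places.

0.523

Mean R_i = (3.0 − 0.7 − 7.7 + 2.4 + 6.2 − 3.2 + 2.0) / 7 = 0.2857%
Mean R_m = (-0.8 − 6.4 − 6.8 − 1.3 + 10.7 − 8.2 + 6.1) / 7 = -0.9571%
Σ(R_i − R̄_i)(R_m − R̄_m) = 158.0143  ⇒  Cov = 158.0143 / 6 = 26.3357
Σ(R_m − R̄_m)² = 302.0571  ⇒  Var(R_m) = 302.0571 / 6 = 50.3429
β = Cov / Var(R_m) = 26.3357 / 50.3429 = 0.5231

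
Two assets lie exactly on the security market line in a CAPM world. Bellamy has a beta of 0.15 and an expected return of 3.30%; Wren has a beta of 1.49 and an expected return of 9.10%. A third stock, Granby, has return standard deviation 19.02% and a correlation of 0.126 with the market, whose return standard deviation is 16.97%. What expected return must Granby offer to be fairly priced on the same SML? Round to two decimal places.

3.26%

MRP = (9.10% − 3.30%) / (1.49 − 0.15) = 4.3284%
R_f = 3.30% − 0.15 × 4.3284% = 2.6507%
β_Granby = ρ·σ_i/σ_m = 0.126 × 19.02 / 16.97 = 0.1412
E(R_Granby) = R_f + β × MRP = 2.6507% + 0.1412 × 4.3284% = 3.26%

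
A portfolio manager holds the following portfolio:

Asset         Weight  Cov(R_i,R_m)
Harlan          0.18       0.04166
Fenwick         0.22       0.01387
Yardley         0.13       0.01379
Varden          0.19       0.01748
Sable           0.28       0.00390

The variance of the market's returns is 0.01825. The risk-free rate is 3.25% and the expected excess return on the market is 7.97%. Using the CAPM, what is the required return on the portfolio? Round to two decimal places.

β_Harlan = 0.04166 / 0.01825 = 2.2827
β_Fenwick = 0.01387 / 0.01825 = 0.7600
β_Yardley = 0.01379 / 0.01825 = 0.7556
β_Varden = 0.01748 / 0.01825 = 0.9578
β_Sable = 0.00390 / 0.01825 = 0.2137
β_P = Σ w_i β_i = 0.18×2.2827 + 0.22×0.7600 + 0.13×0.7556 + 0.19×0.9578 + 0.28×0.2137 = 0.9181
E(R_P) = R_f + β_P × MRP = 3.25% + 0.9181 × 7.97% = 10.57%

10.57%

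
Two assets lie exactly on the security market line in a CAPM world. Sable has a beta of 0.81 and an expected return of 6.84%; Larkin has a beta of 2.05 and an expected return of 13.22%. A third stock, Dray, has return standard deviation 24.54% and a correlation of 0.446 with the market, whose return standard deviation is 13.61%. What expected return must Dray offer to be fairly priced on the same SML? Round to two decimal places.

6.81%

MRP = (13.22% − 6.84%) / (2.05 − 0.81) = 5.1452%
R_f = 6.84% − 0.81 × 5.1452% = 2.6724%
β_Dray = ρ·σ_i/σ_m = 0.446 × 24.54 / 13.61 = 0.8042
E(R_Dray) = R_f + β × MRP = 2.6724% + 0.8042 × 5.1452% = 6.81%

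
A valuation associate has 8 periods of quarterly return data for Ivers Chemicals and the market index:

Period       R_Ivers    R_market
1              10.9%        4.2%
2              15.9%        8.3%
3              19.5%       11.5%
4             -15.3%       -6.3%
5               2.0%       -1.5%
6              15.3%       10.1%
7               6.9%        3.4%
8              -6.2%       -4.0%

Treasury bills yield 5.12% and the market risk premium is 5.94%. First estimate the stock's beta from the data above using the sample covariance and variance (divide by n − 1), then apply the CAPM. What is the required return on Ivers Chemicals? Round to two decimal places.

Mean R_i = (10.9 + 15.9 + 19.5 − 15.3 + 2.0 + 15.3 + 6.9 − 6.2) / 8 = 6.1250%
Mean R_m = (4.2 + 8.3 + 11.5 − 6.3 − 1.5 + 10.1 + 3.4 − 4.0) / 8 = 3.2125%
Σ(R_i − R̄_i)(R_m − R̄_m) = 540.7675  ⇒  Cov = 540.7675 / 7 = 77.2525
Σ(R_m − R̄_m)² = 307.7288  ⇒  Var(R_m) = 307.7288 / 7 = 43.9613
β = Cov / Var(R_m) = 77.2525 / 43.9613 = 1.7573
E(R) = R_f + β × MRP = 5.12% + 1.7573 × 5.94% = 15.56%

15.56%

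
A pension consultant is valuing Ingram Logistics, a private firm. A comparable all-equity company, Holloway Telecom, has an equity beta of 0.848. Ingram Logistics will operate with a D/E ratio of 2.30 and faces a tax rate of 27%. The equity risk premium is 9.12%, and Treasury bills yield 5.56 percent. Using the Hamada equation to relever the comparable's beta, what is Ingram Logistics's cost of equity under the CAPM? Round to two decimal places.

β_L = β_U × [1 + (1 − t)(D/E)] = 0.848 × [1 + (1 − 0.27) × 2.30]
    = 0.848 × [1 + 0.73 × 2.30] = 0.848 × 2.6790 = 2.2718
E(R) = R_f + β_L × MRP = 5.56% + 2.2718 × 9.12% = 26.28%

26.28%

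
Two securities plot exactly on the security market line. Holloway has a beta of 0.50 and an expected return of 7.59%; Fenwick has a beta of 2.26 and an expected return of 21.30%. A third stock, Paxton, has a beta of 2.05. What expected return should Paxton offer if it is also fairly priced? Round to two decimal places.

19.66%

MRP (SML slope) = (21.30% − 7.59%) / (2.26 − 0.50) = 13.71% / 1.76 = 7.7898%
R_f (intercept) = 7.59% − 0.50 × 7.7898% = 3.6951%
E(R_Paxton) = R_f + β × MRP = 3.6951% + 2.05 × 7.7898% = 19.66%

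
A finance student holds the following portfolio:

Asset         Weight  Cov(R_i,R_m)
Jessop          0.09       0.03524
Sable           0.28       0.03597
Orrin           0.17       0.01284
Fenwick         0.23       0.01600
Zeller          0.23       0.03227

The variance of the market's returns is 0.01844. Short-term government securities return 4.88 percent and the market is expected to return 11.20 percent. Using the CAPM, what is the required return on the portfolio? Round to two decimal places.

13.97%

β_Jessop = 0.03524 / 0.01844 = 1.9111
β_Sable = 0.03597 / 0.01844 = 1.9507
β_Orrin = 0.01284 / 0.01844 = 0.6963
β_Fenwick = 0.01600 / 0.01844 = 0.8677
β_Zeller = 0.03227 / 0.01844 = 1.7500
β_P = Σ w_i β_i = 0.09×1.9111 + 0.28×1.9507 + 0.17×0.6963 + 0.23×0.8677 + 0.23×1.7500 = 1.4386
MRP = 11.20% − 4.88% = 6.32%
E(R_P) = R_f + β_P × MRP = 4.88% + 1.4386 × 6.32% = 13.97%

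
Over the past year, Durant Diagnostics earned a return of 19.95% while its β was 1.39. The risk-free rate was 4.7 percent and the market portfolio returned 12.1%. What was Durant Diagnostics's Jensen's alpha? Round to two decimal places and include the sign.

+4.96%

Market excess return = 12.1% − 4.7% = 7.40%
CAPM benchmark = R_f + β(R_m − R_f) = 4.7% + 1.39 × 7.4% = 14.9860%
α = actual − benchmark = 19.95% − 14.9860% = +4.96%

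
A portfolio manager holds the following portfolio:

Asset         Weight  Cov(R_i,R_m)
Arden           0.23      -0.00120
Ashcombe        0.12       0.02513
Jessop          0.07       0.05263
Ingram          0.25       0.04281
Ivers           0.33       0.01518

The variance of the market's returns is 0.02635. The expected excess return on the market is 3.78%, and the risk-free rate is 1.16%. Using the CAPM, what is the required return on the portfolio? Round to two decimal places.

4.34%

β_Arden = -0.00120 / 0.02635 = -0.0455
β_Ashcombe = 0.02513 / 0.02635 = 0.9537
β_Jessop = 0.05263 / 0.02635 = 1.9973
β_Ingram = 0.04281 / 0.02635 = 1.6247
β_Ivers = 0.01518 / 0.02635 = 0.5761
β_P = Σ w_i β_i = 0.23×-0.0455 + 0.12×0.9537 + 0.07×1.9973 + 0.25×1.6247 + 0.33×0.5761 = 0.8401
E(R_P) = R_f + β_P × MRP = 1.16% + 0.8401 × 3.78% = 4.34%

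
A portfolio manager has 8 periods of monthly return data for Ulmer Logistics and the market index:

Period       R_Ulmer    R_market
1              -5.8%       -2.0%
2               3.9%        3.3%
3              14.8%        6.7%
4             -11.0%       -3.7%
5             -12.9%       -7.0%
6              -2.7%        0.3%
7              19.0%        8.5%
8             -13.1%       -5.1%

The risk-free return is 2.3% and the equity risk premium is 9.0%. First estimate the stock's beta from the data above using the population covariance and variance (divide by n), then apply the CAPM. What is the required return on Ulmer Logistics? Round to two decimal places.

22.00%

Mean R_i = (-5.8 + 3.9 + 14.8 − 11.0 − 12.9 − 2.7 + 19.0 − 13.1) / 8 = -0.9750%
Mean R_m = (-2.0 + 3.3 + 6.7 − 3.7 − 7.0 + 0.3 + 8.5 − 5.1) / 8 = 0.1250%
Σ(R_i − R̄_i)(R_m − R̄_m) = 483.1050  ⇒  Cov = 483.1050 / 8 = 60.3881
Σ(R_m − R̄_m)² = 220.6950  ⇒  Var(R_m) = 220.6950 / 8 = 27.5869
β = Cov / Var(R_m) = 60.3881 / 27.5869 = 2.1890
E(R) = R_f + β × MRP = 2.3% + 2.1890 × 9.0% = 22.00%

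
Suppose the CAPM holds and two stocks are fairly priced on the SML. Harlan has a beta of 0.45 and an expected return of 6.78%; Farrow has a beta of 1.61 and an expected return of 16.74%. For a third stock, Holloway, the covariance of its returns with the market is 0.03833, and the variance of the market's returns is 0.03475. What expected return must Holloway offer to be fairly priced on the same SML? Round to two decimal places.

MRP = (16.74% − 6.78%) / (1.61 − 0.45) = 8.5862%
R_f = 6.78% − 0.45 × 8.5862% = 2.9162%
β_Holloway = Cov / Var(R_m) = 0.03833 / 0.03475 = 1.1030
E(R_Holloway) = R_f + β × MRP = 2.9162% + 1.1030 × 8.5862% = 12.39%

12.39%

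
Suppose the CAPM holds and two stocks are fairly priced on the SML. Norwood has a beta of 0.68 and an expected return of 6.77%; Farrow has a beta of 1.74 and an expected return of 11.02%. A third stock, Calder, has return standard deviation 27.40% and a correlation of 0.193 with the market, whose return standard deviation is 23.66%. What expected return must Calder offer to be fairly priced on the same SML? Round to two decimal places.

MRP = (11.02% − 6.77%) / (1.74 − 0.68) = 4.0094%
R_f = 6.77% − 0.68 × 4.0094% = 4.0436%
β_Calder = ρ·σ_i/σ_m = 0.193 × 27.40 / 23.66 = 0.2235
E(R_Calder) = R_f + β × MRP = 4.0436% + 0.2235 × 4.0094% = 4.94%

4.94%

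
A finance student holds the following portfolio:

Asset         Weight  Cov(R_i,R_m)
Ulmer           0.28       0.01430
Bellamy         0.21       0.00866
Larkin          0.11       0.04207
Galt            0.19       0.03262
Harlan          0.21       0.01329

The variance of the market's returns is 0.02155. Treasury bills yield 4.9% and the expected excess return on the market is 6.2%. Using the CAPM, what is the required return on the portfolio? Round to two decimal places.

10.49%

β_Ulmer = 0.01430 / 0.02155 = 0.6636
β_Bellamy = 0.00866 / 0.02155 = 0.4019
β_Larkin = 0.04207 / 0.02155 = 1.9522
β_Galt = 0.03262 / 0.02155 = 1.5137
β_Harlan = 0.01329 / 0.02155 = 0.6167
β_P = Σ w_i β_i = 0.28×0.6636 + 0.21×0.4019 + 0.11×1.9522 + 0.19×1.5137 + 0.21×0.6167 = 0.9021
E(R_P) = R_f + β_P × MRP = 4.9% + 0.9021 × 6.2% = 10.49%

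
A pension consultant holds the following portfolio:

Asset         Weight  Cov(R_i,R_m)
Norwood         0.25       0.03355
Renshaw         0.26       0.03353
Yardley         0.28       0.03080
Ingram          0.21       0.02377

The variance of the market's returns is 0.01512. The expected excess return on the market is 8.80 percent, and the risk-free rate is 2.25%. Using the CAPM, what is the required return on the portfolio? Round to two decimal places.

β_Norwood = 0.03355 / 0.01512 = 2.2189
β_Renshaw = 0.03353 / 0.01512 = 2.2176
β_Yardley = 0.03080 / 0.01512 = 2.0370
β_Ingram = 0.02377 / 0.01512 = 1.5721
β_P = Σ w_i β_i = 0.25×2.2189 + 0.26×2.2176 + 0.28×2.0370 + 0.21×1.5721 = 2.0318
E(R_P) = R_f + β_P × MRP = 2.25% + 2.0318 × 8.80% = 20.13%

20.13%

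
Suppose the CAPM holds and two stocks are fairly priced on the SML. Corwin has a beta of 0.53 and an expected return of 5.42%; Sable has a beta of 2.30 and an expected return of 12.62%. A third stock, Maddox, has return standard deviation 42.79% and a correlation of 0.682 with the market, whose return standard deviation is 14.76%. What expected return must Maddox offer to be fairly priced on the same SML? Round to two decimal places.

MRP = (12.62% − 5.42%) / (2.30 − 0.53) = 4.0678%
R_f = 5.42% − 0.53 × 4.0678% = 3.2641%
β_Maddox = ρ·σ_i/σ_m = 0.682 × 42.79 / 14.76 = 1.9772
E(R_Maddox) = R_f + β × MRP = 3.2641% + 1.9772 × 4.0678% = 11.31%

11.31%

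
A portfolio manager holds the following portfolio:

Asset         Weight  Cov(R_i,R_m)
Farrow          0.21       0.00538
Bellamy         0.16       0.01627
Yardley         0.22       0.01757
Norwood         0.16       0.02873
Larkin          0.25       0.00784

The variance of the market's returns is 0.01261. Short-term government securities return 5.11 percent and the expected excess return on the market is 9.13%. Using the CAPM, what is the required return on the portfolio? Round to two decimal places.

β_Farrow = 0.00538 / 0.01261 = 0.4266
β_Bellamy = 0.01627 / 0.01261 = 1.2902
β_Yardley = 0.01757 / 0.01261 = 1.3933
β_Norwood = 0.02873 / 0.01261 = 2.2784
β_Larkin = 0.00784 / 0.01261 = 0.6217
β_P = Σ w_i β_i = 0.21×0.4266 + 0.16×1.2902 + 0.22×1.3933 + 0.16×2.2784 + 0.25×0.6217 = 1.1225
E(R_P) = R_f + β_P × MRP = 5.11% + 1.1225 × 9.13% = 15.36%

15.36%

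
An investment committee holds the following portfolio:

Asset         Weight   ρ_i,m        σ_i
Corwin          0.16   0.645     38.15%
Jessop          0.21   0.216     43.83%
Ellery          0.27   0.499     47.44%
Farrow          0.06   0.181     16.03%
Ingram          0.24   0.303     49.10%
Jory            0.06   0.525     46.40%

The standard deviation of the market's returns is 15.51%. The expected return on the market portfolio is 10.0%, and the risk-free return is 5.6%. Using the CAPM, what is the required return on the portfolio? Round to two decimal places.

10.57%

β_Corwin = 0.645 × 38.15% / 15.51% = 1.5865
β_Jessop = 0.216 × 43.83% / 15.51% = 0.6104
β_Ellery = 0.499 × 47.44% / 15.51% = 1.5263
β_Farrow = 0.181 × 16.03% / 15.51% = 0.1871
β_Ingram = 0.303 × 49.10% / 15.51% = 0.9592
β_Jory = 0.525 × 46.40% / 15.51% = 1.5706
β_P = Σ w_i β_i = 0.16×1.5865 + 0.21×0.6104 + 0.27×1.5263 + 0.06×0.1871 + 0.24×0.9592 + 0.06×1.5706 = 1.1298
MRP = 10.0% − 5.6% = 4.40%
E(R_P) = R_f + β_P × MRP = 5.6% + 1.1298 × 4.4% = 10.57%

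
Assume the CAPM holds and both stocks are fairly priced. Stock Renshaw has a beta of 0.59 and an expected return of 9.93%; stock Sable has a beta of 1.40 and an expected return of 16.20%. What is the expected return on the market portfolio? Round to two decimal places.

Both satisfy E(R) = R_f + β·MRP, so the slope of the SML is
MRP = (16.20% − 9.93%) / (1.40 − 0.59) = 6.27% / 0.81 = 7.7407%
R_f = E(R_Renshaw) − β_Renshaw·MRP = 9.93% − 0.59 × 7.7407% = 5.3630%
E(R_m) = R_f + MRP = 5.3630% + 7.7407% = 13.10%

13.10%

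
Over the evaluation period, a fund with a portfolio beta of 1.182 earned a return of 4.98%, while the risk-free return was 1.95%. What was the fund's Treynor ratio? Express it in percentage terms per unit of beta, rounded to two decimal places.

Treynor = (R_P − R_f) / β_P = (4.98% − 1.95%) / 1.1820 = 3.03% / 1.1820 = 2.56%

2.56%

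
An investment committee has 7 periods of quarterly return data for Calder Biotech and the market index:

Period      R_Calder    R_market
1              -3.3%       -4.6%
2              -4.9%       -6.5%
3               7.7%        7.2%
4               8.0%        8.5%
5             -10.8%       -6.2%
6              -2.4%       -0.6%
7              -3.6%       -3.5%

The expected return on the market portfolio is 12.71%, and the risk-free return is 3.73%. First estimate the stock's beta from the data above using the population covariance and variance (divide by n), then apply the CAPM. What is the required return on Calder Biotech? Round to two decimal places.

13.09%

Mean R_i = (-3.3 − 4.9 + 7.7 + 8.0 − 10.8 − 2.4 − 3.6) / 7 = -1.3286%
Mean R_m = (-4.6 − 6.5 + 7.2 + 8.5 − 6.2 − 0.6 − 3.5) / 7 = -0.8143%
Σ(R_i − R̄_i)(R_m − R̄_m) = 243.8971  ⇒  Cov = 243.8971 / 7 = 34.8424
Σ(R_m − R̄_m)² = 233.9086  ⇒  Var(R_m) = 233.9086 / 7 = 33.4155
β = Cov / Var(R_m) = 34.8424 / 33.4155 = 1.0427
MRP = 12.71% − 3.73% = 8.98%
E(R) = R_f + β × MRP = 3.73% + 1.0427 × 8.98% = 13.09%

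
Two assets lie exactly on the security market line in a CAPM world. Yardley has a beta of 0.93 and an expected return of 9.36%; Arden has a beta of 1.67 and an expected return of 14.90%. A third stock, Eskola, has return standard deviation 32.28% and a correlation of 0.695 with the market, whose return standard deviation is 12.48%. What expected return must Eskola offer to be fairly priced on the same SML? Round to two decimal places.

15.86%

MRP = (14.90% − 9.36%) / (1.67 − 0.93) = 7.4865%
R_f = 9.36% − 0.93 × 7.4865% = 2.3976%
β_Eskola = ρ·σ_i/σ_m = 0.695 × 32.28 / 12.48 = 1.7976
E(R_Eskola) = R_f + β × MRP = 2.3976% + 1.7976 × 7.4865% = 15.86%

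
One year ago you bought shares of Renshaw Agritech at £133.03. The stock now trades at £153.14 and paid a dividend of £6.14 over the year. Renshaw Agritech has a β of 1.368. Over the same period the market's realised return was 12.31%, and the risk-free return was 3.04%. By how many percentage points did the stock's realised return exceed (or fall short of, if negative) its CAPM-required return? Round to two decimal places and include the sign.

Realised HPR = (P1 + D1 − P0) / P0 = (153.14 + 6.14 − 133.03) / 133.03 = 26.25 / 133.03 = 19.7324%
MRP = 12.31% − 3.04% = 9.27%
CAPM required = R_f + β·MRP = 3.04% + 1.368 × 9.27% = 15.72136%
α = realised − required = 19.7324% − 15.72136% = +4.01%

+4.01%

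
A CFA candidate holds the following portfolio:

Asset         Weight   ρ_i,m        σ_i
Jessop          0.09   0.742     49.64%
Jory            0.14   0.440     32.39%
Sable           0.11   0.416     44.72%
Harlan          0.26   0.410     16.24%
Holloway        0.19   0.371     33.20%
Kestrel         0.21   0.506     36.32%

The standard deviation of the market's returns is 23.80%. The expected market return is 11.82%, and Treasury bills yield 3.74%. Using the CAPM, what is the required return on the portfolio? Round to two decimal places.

8.93%

β_Jessop = 0.742 × 49.64% / 23.80% = 1.5476
β_Jory = 0.440 × 32.39% / 23.80% = 0.5988
β_Sable = 0.416 × 44.72% / 23.80% = 0.7817
β_Harlan = 0.410 × 16.24% / 23.80% = 0.2798
β_Holloway = 0.371 × 33.20% / 23.80% = 0.5175
β_Kestrel = 0.506 × 36.32% / 23.80% = 0.7722
β_P = Σ w_i β_i = 0.09×1.5476 + 0.14×0.5988 + 0.11×0.7817 + 0.26×0.2798 + 0.19×0.5175 + 0.21×0.7722 = 0.6423
MRP = 11.82% − 3.74% = 8.08%
E(R_P) = R_f + β_P × MRP = 3.74% + 0.6423 × 8.08% = 8.93%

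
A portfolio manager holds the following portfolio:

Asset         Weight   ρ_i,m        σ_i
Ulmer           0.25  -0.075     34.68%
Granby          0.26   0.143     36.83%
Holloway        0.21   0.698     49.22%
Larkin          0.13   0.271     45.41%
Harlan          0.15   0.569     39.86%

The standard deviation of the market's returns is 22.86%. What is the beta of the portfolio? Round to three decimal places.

0.566

β_Ulmer = -0.075 × 34.68% / 22.86% = -0.1138
β_Granby = 0.143 × 36.83% / 22.86% = 0.2304
β_Holloway = 0.698 × 49.22% / 22.86% = 1.5029
β_Larkin = 0.271 × 45.41% / 22.86% = 0.5383
β_Harlan = 0.569 × 39.86% / 22.86% = 0.9921
β_P = Σ w_i β_i = 0.25×-0.1138 + 0.26×0.2304 + 0.21×1.5029 + 0.13×0.5383 + 0.15×0.9921 = 0.5659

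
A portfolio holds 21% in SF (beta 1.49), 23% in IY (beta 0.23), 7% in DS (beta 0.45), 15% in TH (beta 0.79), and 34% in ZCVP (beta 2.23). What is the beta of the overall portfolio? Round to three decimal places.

1.274

β_P = Σ w_i β_i = 0.21×1.49 + 0.23×0.23 + 0.07×0.45 + 0.15×0.79 + 0.34×2.23 = 1.2740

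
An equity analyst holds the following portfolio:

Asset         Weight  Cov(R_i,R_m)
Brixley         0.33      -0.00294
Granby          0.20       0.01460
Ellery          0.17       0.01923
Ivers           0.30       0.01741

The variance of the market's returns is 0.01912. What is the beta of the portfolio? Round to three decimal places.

0.546

β_Brixley = -0.00294 / 0.01912 = -0.1538
β_Granby = 0.01460 / 0.01912 = 0.7636
β_Ellery = 0.01923 / 0.01912 = 1.0058
β_Ivers = 0.01741 / 0.01912 = 0.9106
β_P = Σ w_i β_i = 0.33×-0.1538 + 0.20×0.7636 + 0.17×1.0058 + 0.30×0.9106 = 0.5461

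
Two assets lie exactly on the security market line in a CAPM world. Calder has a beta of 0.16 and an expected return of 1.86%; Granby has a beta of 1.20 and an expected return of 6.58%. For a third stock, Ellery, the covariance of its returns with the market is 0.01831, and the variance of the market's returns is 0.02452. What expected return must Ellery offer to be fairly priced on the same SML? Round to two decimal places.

4.52%

MRP = (6.58% − 1.86%) / (1.20 − 0.16) = 4.5385%
R_f = 1.86% − 0.16 × 4.5385% = 1.1338%
β_Ellery = Cov / Var(R_m) = 0.01831 / 0.02452 = 0.7467
E(R_Ellery) = R_f + β × MRP = 1.1338% + 0.7467 × 4.5385% = 4.52%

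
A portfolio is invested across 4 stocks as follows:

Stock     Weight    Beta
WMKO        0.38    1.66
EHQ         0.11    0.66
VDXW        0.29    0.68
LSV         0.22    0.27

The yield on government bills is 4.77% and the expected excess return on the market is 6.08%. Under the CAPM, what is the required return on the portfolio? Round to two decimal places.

β_P = Σ w_i β_i = 0.38×1.66 + 0.11×0.66 + 0.29×0.68 + 0.22×0.27 = 0.9600
E(R_P) = R_f + β_P × MRP = 4.77% + 0.9600 × 6.08% = 10.61%

10.61%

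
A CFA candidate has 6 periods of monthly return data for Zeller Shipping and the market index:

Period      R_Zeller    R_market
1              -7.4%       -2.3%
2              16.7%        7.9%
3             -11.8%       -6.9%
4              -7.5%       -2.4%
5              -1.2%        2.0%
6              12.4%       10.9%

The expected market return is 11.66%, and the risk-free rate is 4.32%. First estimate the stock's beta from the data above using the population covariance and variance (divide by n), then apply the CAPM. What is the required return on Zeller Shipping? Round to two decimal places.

16.44%

Mean R_i = (-7.4 + 16.7 − 11.8 − 7.5 − 1.2 + 12.4) / 6 = 0.2000%
Mean R_m = (-2.3 + 7.9 − 6.9 − 2.4 + 2.0 + 10.9) / 6 = 1.5333%
Σ(R_i − R̄_i)(R_m − R̄_m) = 379.2900  ⇒  Cov = 379.2900 / 6 = 63.2150
Σ(R_m − R̄_m)² = 229.7733  ⇒  Var(R_m) = 229.7733 / 6 = 38.2956
β = Cov / Var(R_m) = 63.2150 / 38.2956 = 1.6507
MRP = 11.66% − 4.32% = 7.34%
E(R) = R_f + β × MRP = 4.32% + 1.6507 × 7.34% = 16.44%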